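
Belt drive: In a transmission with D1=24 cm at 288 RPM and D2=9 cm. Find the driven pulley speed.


Given: D1 = 24 cm, w1 = 288 RPM, D2 = 9 cm
Using D1*w1 = D2*w2
w2 = D1*w1 / D2
w2 = 24*288 / 9
w2 = 6912 / 9
w2 = 768 RPM

768 RPM


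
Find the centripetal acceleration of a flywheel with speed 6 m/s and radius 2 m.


Given: v = 6 m/s, r = 2 m
Using a_c = v^2 / r
a_c = 6^2 / 2
a_c = 36 / 2
a_c = 18 m/s^2

18 m/s^2


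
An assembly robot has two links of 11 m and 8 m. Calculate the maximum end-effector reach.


Given: L1 = 11 m, L2 = 8 m
For a 2-link planar arm, max reach = L1 + L2 (fully extended)
Max reach = 11 + 8
Max reach = 19 m

19 m


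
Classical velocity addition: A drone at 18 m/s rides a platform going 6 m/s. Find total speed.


Given: object velocity = 18 m/s, platform velocity = 6 m/s (same direction)
Using classical velocity addition: v_total = v_object + v_platform
v_total = 18 + 6
v_total = 24 m/s

24 m/s


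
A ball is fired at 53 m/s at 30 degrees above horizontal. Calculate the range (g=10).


Given: v0 = 53 m/s, theta = 30 deg, g = 10 m/s^2
sin(2*30) = sin(60) = sqrt(3)/2
Using R = v0^2 * sin(2*theta) / g
R = 53^2 * (sqrt(3)/2) / 10
R = 2809 * sqrt(3) / 20
R = 2809/20*sqrt(3) m

2809/20*sqrt(3) m


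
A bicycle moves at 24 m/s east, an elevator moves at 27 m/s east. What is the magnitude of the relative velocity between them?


Given: v_A = 24 m/s east, v_B = 27 m/s east
Both move in the same direction; relative speed = |v_A - v_B|
|24 - 27| = |-3|
= 3 m/s

3 m/s


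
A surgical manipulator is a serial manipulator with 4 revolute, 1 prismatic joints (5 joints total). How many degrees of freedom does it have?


Given: serial robot with 4 revolute, 1 prismatic joints
DOF contribution per joint type: revolute=1, prismatic=1, spherical=3, fixed=0
DOF = 4*1 + 1*1
DOF = 5

5


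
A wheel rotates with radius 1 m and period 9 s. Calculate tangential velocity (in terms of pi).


Given: radius r = 1 m, period T = 9 s
Using v = 2*pi*r / T
v = 2*pi*1 / 9
v = 2*pi / 9
v = 2/9*pi m/s

2/9*pi m/s


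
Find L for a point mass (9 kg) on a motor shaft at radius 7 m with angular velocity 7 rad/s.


Given: m = 9 kg, r = 7 m, omega = 7 rad/s
For a point mass: I = m*r^2
I = 9*7^2 = 9*49 = 441
L = I*omega = 441*7
L = 3087 kg*m^2/s

3087 kg*m^2/s


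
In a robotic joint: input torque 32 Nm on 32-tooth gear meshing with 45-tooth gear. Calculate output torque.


Given: N1 = 32, N2 = 45, T1 = 32 Nm
Using T2/T1 = N2/N1
T2 = T1 * N2 / N1
T2 = 32 * 45 / 32
T2 = 1440 / 32
T2 = 45 Nm

45 Nm


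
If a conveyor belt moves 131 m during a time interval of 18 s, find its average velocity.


Given: distance d = 131 m, time t = 18 s
Using v = d / t
v = 131 / 18
v = 131/18 m/s

131/18 m/s


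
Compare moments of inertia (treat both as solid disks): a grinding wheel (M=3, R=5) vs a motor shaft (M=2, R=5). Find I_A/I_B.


Given: M1=3 kg, R1=5 m, M2=2 kg, R2=5 m
For a disk: I = (1/2)*M*R^2, so I_A/I_B = (M1*R1^2)/(M2*R2^2)
M1*R1^2 = 3*25 = 75
M2*R2^2 = 2*25 = 50
I_A/I_B = 75/50 = 3/2

3/2


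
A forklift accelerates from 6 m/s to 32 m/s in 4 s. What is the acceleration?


Given: initial velocity v0 = 6 m/s, final velocity v = 32 m/s, time t = 4 s
Using a = (v - v0) / t
a = (32 - 6) / 4
a = 26 / 4
a = 13/2 m/s^2

13/2 m/s^2


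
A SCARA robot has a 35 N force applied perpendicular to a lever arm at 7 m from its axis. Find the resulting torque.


Given: F = 35 N, r = 7 m, angle = 90 deg (perpendicular)
Using tau = F * r * sin(90)
sin(90) = 1
tau = 35 * 7 * 1
tau = 245 Nm

245 Nm


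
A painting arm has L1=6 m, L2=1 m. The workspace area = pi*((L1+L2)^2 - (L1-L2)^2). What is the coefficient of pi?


Given: L1 = 6, L2 = 1
(L1+L2)^2 = (7)^2 = 49
(L1-L2)^2 = (5)^2 = 25
Difference = 49 - 25 = 24
This equals 4*L1*L2 = 4*6*1 = 24
Workspace area = 24*pi

24


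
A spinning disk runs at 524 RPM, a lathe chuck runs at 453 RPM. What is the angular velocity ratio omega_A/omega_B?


Given: RPM_A = 524, RPM_B = 453
omega = 2*pi*RPM/60, so omega_A/omega_B = RPM_A / RPM_B
omega_A/omega_B = 524 / 453
omega_A/omega_B = 524/453

524/453


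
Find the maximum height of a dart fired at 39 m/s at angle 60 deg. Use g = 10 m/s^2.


Given: v0 = 39 m/s, theta = 60 deg, g = 10 m/s^2
sin^2(60) = 3/4
Using H = v0^2 * sin^2(theta) / (2*g)
H = 39^2 * 3/4 / (2*10)
H = 1521 * 3/4 / 20
H = 4563/4 / 20
H = 4563/80 m

4563/80 m


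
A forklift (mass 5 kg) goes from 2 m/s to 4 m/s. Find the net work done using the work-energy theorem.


Given: m = 5 kg, v0 = 2 m/s, v = 4 m/s
Using W = (1/2)*m*(v^2 - v0^2)
v^2 = 4^2 = 16
v0^2 = 2^2 = 4
v^2 - v0^2 = 16 - 4 = 12
W = (1/2)*5*12 = 30 J

30 J


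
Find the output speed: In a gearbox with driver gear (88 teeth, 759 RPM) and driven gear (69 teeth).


Given: N1 = 88 teeth, w1 = 759 RPM, N2 = 69 teeth
Using N1*w1 = N2*w2
w2 = N1*w1 / N2
w2 = 88*759 / 69
w2 = 66792 / 69
w2 = 968 RPM

968 RPM


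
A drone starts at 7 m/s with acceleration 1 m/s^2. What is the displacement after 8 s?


Given: v0 = 7 m/s, a = 1 m/s^2, t = 8 s
Using s = v0*t + (1/2)*a*t^2
s = 7*8 + (1/2)*1*8^2
s = 56 + (1/2)*64
s = 56 + 32
s = 88

88 m


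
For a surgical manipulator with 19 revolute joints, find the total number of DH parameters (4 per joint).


Given: 19 joints, 4 DH parameters per joint (d, theta, a, alpha)
Total DH parameters = number_of_joints * 4
Total = 19 * 4
Total = 76

76


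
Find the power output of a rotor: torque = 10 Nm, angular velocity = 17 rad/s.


Given: tau = 10 Nm, omega = 17 rad/s
Using P = tau * omega
P = 10 * 17
P = 170 W

170 W


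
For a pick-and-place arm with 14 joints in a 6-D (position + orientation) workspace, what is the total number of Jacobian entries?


Given: task space dimension = 6, joints = 14
Jacobian is a 6 x 14 matrix
Total entries = rows * columns
Total = 6 * 14
Total = 84

84


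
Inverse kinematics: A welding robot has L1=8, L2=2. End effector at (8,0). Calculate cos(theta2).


Given: L1 = 8, L2 = 2, target (x, y) = (8, 0)
Using cos(theta2) = (x^2 + y^2 - L1^2 - L2^2) / (2*L1*L2)
x^2 + y^2 = 8^2 + 0 = 64
L1^2 + L2^2 = 64 + 4 = 68
Numerator = 64 - 68 = -4
Denominator = 2*8*2 = 32
cos(theta2) = -4/32 = -1/8

-1/8


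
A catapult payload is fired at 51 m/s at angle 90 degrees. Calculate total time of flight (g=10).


Given: v0 = 51 m/s, theta = 90 deg, g = 10 m/s^2
sin(90) = 1
Using T = 2*v0*sin(theta) / g
T = 2*51*1 / 10
T = 102 / 10
T = 51/5 s

51/5 s


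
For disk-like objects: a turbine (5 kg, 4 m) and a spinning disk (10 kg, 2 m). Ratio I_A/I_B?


Given: M1=5 kg, R1=4 m, M2=10 kg, R2=2 m
For a disk: I = (1/2)*M*R^2, so I_A/I_B = (M1*R1^2)/(M2*R2^2)
M1*R1^2 = 5*16 = 80
M2*R2^2 = 10*4 = 40
I_A/I_B = 80/40 = 2

2


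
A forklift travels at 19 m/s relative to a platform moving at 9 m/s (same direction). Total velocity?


Given: object velocity = 19 m/s, platform velocity = 9 m/s (same direction)
Using classical velocity addition: v_total = v_object + v_platform
v_total = 19 + 9
v_total = 28 m/s

28 m/s


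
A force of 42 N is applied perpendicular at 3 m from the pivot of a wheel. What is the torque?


Given: F = 42 N, r = 3 m, angle = 90 deg (perpendicular)
Using tau = F * r * sin(90)
sin(90) = 1
tau = 42 * 3 * 1
tau = 126 Nm

126 Nm


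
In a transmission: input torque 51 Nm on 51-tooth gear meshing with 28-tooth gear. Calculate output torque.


Given: N1 = 51, N2 = 28, T1 = 51 Nm
Using T2/T1 = N2/N1
T2 = T1 * N2 / N1
T2 = 51 * 28 / 51
T2 = 1428 / 51
T2 = 28 Nm

28 Nm


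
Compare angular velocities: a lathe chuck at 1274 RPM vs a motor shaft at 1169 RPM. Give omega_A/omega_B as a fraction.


Given: RPM_A = 1274, RPM_B = 1169
omega = 2*pi*RPM/60, so omega_A/omega_B = RPM_A / RPM_B
omega_A/omega_B = 1274 / 1169
omega_A/omega_B = 182/167

182/167


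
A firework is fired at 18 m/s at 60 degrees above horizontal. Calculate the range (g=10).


Given: v0 = 18 m/s, theta = 60 deg, g = 10 m/s^2
sin(2*60) = sin(120) = sqrt(3)/2
Using R = v0^2 * sin(2*theta) / g
R = 18^2 * (sqrt(3)/2) / 10
R = 324 * sqrt(3) / 20
R = 81/5*sqrt(3) m

81/5*sqrt(3) m


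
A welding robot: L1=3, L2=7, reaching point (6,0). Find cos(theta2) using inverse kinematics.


Given: L1 = 3, L2 = 7, target (x, y) = (6, 0)
Using cos(theta2) = (x^2 + y^2 - L1^2 - L2^2) / (2*L1*L2)
x^2 + y^2 = 6^2 + 0 = 36
L1^2 + L2^2 = 9 + 49 = 58
Numerator = 36 - 58 = -22
Denominator = 2*3*7 = 42
cos(theta2) = -22/42 = -11/21

-11/21


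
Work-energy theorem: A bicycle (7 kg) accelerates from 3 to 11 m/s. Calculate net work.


Given: m = 7 kg, v0 = 3 m/s, v = 11 m/s
Using W = (1/2)*m*(v^2 - v0^2)
v^2 = 11^2 = 121
v0^2 = 3^2 = 9
v^2 - v0^2 = 121 - 9 = 112
W = (1/2)*7*112 = 392 J

392 J


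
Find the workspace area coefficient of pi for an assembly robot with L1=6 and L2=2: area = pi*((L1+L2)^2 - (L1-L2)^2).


Given: L1 = 6, L2 = 2
(L1+L2)^2 = (8)^2 = 64
(L1-L2)^2 = (4)^2 = 16
Difference = 64 - 16 = 48
This equals 4*L1*L2 = 4*6*2 = 48
Workspace area = 48*pi

48


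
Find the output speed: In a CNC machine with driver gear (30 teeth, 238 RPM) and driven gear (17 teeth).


Given: N1 = 30 teeth, w1 = 238 RPM, N2 = 17 teeth
Using N1*w1 = N2*w2
w2 = N1*w1 / N2
w2 = 30*238 / 17
w2 = 7140 / 17
w2 = 420 RPM

420 RPM


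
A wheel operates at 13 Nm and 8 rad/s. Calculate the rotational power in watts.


Given: tau = 13 Nm, omega = 8 rad/s
Using P = tau * omega
P = 13 * 8
P = 104 W

104 W


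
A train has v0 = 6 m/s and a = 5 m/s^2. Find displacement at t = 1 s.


Given: v0 = 6 m/s, a = 5 m/s^2, t = 1 s
Using s = v0*t + (1/2)*a*t^2
s = 6*1 + (1/2)*5*1^2
s = 6 + (1/2)*5
s = 6 + 5/2
s = 17/2

17/2 m


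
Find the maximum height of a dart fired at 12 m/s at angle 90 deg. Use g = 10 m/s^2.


Given: v0 = 12 m/s, theta = 90 deg, g = 10 m/s^2
sin^2(90) = 1
Using H = v0^2 * sin^2(theta) / (2*g)
H = 12^2 * 1 / (2*10)
H = 144 * 1 / 20
H = 144 / 20
H = 36/5 m

36/5 m


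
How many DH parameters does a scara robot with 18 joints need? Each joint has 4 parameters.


Given: 18 joints, 4 DH parameters per joint (d, theta, a, alpha)
Total DH parameters = number_of_joints * 4
Total = 18 * 4
Total = 72

72


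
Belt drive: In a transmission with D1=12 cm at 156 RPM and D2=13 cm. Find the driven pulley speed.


Given: D1 = 12 cm, w1 = 156 RPM, D2 = 13 cm
Using D1*w1 = D2*w2
w2 = D1*w1 / D2
w2 = 12*156 / 13
w2 = 1872 / 13
w2 = 144 RPM

144 RPM


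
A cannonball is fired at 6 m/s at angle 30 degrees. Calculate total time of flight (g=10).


Given: v0 = 6 m/s, theta = 30 deg, g = 10 m/s^2
sin(30) = 1/2
Using T = 2*v0*sin(theta) / g
T = 2*6*1/2 / 10
T = 6 / 10
T = 3/5 s

3/5 s


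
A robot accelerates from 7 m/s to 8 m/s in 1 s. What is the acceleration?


Given: initial velocity v0 = 7 m/s, final velocity v = 8 m/s, time t = 1 s
Using a = (v - v0) / t
a = (8 - 7) / 1
a = 1 / 1
a = 1 m/s^2

1 m/s^2


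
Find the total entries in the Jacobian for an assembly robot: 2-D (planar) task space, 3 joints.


Given: task space dimension = 2, joints = 3
Jacobian is a 2 x 3 matrix
Total entries = rows * columns
Total = 2 * 3
Total = 6

6


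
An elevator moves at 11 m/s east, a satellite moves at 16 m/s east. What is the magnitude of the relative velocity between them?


Given: v_A = 11 m/s east, v_B = 16 m/s east
Both move in the same direction; relative speed = |v_A - v_B|
|11 - 16| = |-5|
= 5 m/s

5 m/s


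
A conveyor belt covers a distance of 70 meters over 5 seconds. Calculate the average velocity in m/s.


Given: distance d = 70 m, time t = 5 s
Using v = d / t
v = 70 / 5
v = 14 m/s

14 m/s


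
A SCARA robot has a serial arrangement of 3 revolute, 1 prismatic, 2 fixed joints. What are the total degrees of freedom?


Given: serial robot with 3 revolute, 1 prismatic, 2 fixed joints
DOF contribution per joint type: revolute=1, prismatic=1, spherical=3, fixed=0
DOF = 3*1 + 1*1 + 2*0
DOF = 4

4


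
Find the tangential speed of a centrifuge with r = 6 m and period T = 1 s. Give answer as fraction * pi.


Given: radius r = 6 m, period T = 1 s
Using v = 2*pi*r / T
v = 2*pi*6 / 1
v = 12*pi / 1
v = 12*pi m/s

12*pi m/s


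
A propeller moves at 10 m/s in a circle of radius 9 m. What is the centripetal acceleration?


Given: v = 10 m/s, r = 9 m
Using a_c = v^2 / r
a_c = 10^2 / 9
a_c = 100 / 9
a_c = 100/9 m/s^2

100/9 m/s^2


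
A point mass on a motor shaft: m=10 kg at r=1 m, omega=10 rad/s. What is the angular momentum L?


Given: m = 10 kg, r = 1 m, omega = 10 rad/s
For a point mass: I = m*r^2
I = 10*1^2 = 10*1 = 10
L = I*omega = 10*10
L = 100 kg*m^2/s

100 kg*m^2/s


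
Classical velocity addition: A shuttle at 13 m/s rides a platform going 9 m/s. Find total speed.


Given: object velocity = 13 m/s, platform velocity = 9 m/s (same direction)
Using classical velocity addition: v_total = v_object + v_platform
v_total = 13 + 9
v_total = 22 m/s

22 m/s


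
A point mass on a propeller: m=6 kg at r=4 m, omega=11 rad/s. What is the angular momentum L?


Given: m = 6 kg, r = 4 m, omega = 11 rad/s
For a point mass: I = m*r^2
I = 6*4^2 = 6*16 = 96
L = I*omega = 96*11
L = 1056 kg*m^2/s

1056 kg*m^2/s


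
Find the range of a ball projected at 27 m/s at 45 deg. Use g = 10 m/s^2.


Given: v0 = 27 m/s, theta = 45 deg, g = 10 m/s^2
sin(2*45) = sin(90) = 1
Using R = v0^2 * sin(2*theta) / g
R = 27^2 * 1 / 10
R = 729 / 10
R = 729/10 m

729/10 m


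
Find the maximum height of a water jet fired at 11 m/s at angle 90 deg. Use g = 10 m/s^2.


Given: v0 = 11 m/s, theta = 90 deg, g = 10 m/s^2
sin^2(90) = 1
Using H = v0^2 * sin^2(theta) / (2*g)
H = 11^2 * 1 / (2*10)
H = 121 * 1 / 20
H = 121 / 20
H = 121/20 m

121/20 m


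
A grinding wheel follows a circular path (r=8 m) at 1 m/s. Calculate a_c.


Given: v = 1 m/s, r = 8 m
Using a_c = v^2 / r
a_c = 1^2 / 8
a_c = 1 / 8
a_c = 1/8 m/s^2

1/8 m/s^2


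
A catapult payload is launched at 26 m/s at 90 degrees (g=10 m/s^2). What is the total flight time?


Given: v0 = 26 m/s, theta = 90 deg, g = 10 m/s^2
sin(90) = 1
Using T = 2*v0*sin(theta) / g
T = 2*26*1 / 10
T = 52 / 10
T = 26/5 s

26/5 s


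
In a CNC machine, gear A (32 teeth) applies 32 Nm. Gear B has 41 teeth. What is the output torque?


Given: N1 = 32, N2 = 41, T1 = 32 Nm
Using T2/T1 = N2/N1
T2 = T1 * N2 / N1
T2 = 32 * 41 / 32
T2 = 1312 / 32
T2 = 41 Nm

41 Nm


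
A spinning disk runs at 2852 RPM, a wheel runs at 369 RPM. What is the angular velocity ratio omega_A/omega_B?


Given: RPM_A = 2852, RPM_B = 369
omega = 2*pi*RPM/60, so omega_A/omega_B = RPM_A / RPM_B
omega_A/omega_B = 2852 / 369
omega_A/omega_B = 2852/369

2852/369


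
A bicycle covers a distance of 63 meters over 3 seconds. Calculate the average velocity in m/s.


Given: distance d = 63 m, time t = 3 s
Using v = d / t
v = 63 / 3
v = 21 m/s

21 m/s


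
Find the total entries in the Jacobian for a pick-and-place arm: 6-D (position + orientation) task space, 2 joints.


Given: task space dimension = 6, joints = 2
Jacobian is a 6 x 2 matrix
Total entries = rows * columns
Total = 6 * 2
Total = 12

12


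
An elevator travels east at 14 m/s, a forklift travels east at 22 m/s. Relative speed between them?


Given: v_A = 14 m/s east, v_B = 22 m/s east
Both move in the same direction; relative speed = |v_A - v_B|
|14 - 22| = |-8|
= 8 m/s

8 m/s


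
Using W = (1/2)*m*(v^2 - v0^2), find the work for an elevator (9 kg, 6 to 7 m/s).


Given: m = 9 kg, v0 = 6 m/s, v = 7 m/s
Using W = (1/2)*m*(v^2 - v0^2)
v^2 = 7^2 = 49
v0^2 = 6^2 = 36
v^2 - v0^2 = 49 - 36 = 13
W = (1/2)*9*13 = 117/2 J

117/2 J


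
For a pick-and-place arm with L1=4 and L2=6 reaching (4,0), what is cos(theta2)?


Given: L1 = 4, L2 = 6, target (x, y) = (4, 0)
Using cos(theta2) = (x^2 + y^2 - L1^2 - L2^2) / (2*L1*L2)
x^2 + y^2 = 4^2 + 0 = 16
L1^2 + L2^2 = 16 + 36 = 52
Numerator = 16 - 52 = -36
Denominator = 2*4*6 = 48
cos(theta2) = -36/48 = -3/4

-3/4


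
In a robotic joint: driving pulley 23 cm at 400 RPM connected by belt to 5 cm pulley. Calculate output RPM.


Given: D1 = 23 cm, w1 = 400 RPM, D2 = 5 cm
Using D1*w1 = D2*w2
w2 = D1*w1 / D2
w2 = 23*400 / 5
w2 = 9200 / 5
w2 = 1840 RPM

1840 RPM


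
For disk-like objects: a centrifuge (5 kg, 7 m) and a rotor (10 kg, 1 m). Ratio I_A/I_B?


Given: M1=5 kg, R1=7 m, M2=10 kg, R2=1 m
For a disk: I = (1/2)*M*R^2, so I_A/I_B = (M1*R1^2)/(M2*R2^2)
M1*R1^2 = 5*49 = 245
M2*R2^2 = 10*1 = 10
I_A/I_B = 245/10 = 49/2

49/2


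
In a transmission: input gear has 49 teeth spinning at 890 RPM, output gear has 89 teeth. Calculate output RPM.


Given: N1 = 49 teeth, w1 = 890 RPM, N2 = 89 teeth
Using N1*w1 = N2*w2
w2 = N1*w1 / N2
w2 = 49*890 / 89
w2 = 43610 / 89
w2 = 490 RPM

490 RPM


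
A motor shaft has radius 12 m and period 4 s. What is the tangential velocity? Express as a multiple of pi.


Given: radius r = 12 m, period T = 4 s
Using v = 2*pi*r / T
v = 2*pi*12 / 4
v = 24*pi / 4
v = 6*pi m/s

6*pi m/s


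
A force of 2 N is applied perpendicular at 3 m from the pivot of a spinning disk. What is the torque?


Given: F = 2 N, r = 3 m, angle = 90 deg (perpendicular)
Using tau = F * r * sin(90)
sin(90) = 1
tau = 2 * 3 * 1
tau = 6 Nm

6 Nm


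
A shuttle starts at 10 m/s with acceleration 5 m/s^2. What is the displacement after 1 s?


Given: v0 = 10 m/s, a = 5 m/s^2, t = 1 s
Using s = v0*t + (1/2)*a*t^2
s = 10*1 + (1/2)*5*1^2
s = 10 + (1/2)*5
s = 10 + 5/2
s = 25/2

25/2 m


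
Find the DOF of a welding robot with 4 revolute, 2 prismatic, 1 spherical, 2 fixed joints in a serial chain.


Given: serial robot with 4 revolute, 2 prismatic, 1 spherical, 2 fixed joints
DOF contribution per joint type: revolute=1, prismatic=1, spherical=3, fixed=0
DOF = 4*1 + 2*1 + 1*3 + 2*0
DOF = 9

9


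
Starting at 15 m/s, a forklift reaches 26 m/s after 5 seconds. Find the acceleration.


Given: initial velocity v0 = 15 m/s, final velocity v = 26 m/s, time t = 5 s
Using a = (v - v0) / t
a = (26 - 15) / 5
a = 11 / 5
a = 11/5 m/s^2

11/5 m/s^2


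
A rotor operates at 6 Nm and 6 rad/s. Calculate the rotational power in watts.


Given: tau = 6 Nm, omega = 6 rad/s
Using P = tau * omega
P = 6 * 6
P = 36 W

36 W


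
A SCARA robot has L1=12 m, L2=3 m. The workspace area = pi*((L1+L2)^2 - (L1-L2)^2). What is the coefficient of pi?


Given: L1 = 12, L2 = 3
(L1+L2)^2 = (15)^2 = 225
(L1-L2)^2 = (9)^2 = 81
Difference = 225 - 81 = 144
This equals 4*L1*L2 = 4*12*3 = 144
Workspace area = 144*pi

144


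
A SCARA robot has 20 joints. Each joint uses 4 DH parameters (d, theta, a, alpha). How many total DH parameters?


Given: 20 joints, 4 DH parameters per joint (d, theta, a, alpha)
Total DH parameters = number_of_joints * 4
Total = 20 * 4
Total = 80

80


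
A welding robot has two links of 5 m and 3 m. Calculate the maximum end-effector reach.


Given: L1 = 5 m, L2 = 3 m
For a 2-link planar arm, max reach = L1 + L2 (fully extended)
Max reach = 5 + 3
Max reach = 8 m

8 m


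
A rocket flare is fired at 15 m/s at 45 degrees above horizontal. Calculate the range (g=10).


Given: v0 = 15 m/s, theta = 45 deg, g = 10 m/s^2
sin(2*45) = sin(90) = 1
Using R = v0^2 * sin(2*theta) / g
R = 15^2 * 1 / 10
R = 225 / 10
R = 45/2 m

45/2 m


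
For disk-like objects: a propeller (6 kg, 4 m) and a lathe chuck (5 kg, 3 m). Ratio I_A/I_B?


Given: M1=6 kg, R1=4 m, M2=5 kg, R2=3 m
For a disk: I = (1/2)*M*R^2, so I_A/I_B = (M1*R1^2)/(M2*R2^2)
M1*R1^2 = 6*16 = 96
M2*R2^2 = 5*9 = 45
I_A/I_B = 96/45 = 32/15

32/15


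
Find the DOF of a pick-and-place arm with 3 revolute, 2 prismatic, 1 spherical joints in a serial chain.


Given: serial robot with 3 revolute, 2 prismatic, 1 spherical joints
DOF contribution per joint type: revolute=1, prismatic=1, spherical=3, fixed=0
DOF = 3*1 + 2*1 + 1*3
DOF = 8

8


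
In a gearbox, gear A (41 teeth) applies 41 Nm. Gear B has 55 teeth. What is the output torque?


Given: N1 = 41, N2 = 55, T1 = 41 Nm
Using T2/T1 = N2/N1
T2 = T1 * N2 / N1
T2 = 41 * 55 / 41
T2 = 2255 / 41
T2 = 55 Nm

55 Nm


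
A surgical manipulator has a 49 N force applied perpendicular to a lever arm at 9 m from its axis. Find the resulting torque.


Given: F = 49 N, r = 9 m, angle = 90 deg (perpendicular)
Using tau = F * r * sin(90)
sin(90) = 1
tau = 49 * 9 * 1
tau = 441 Nm

441 Nm


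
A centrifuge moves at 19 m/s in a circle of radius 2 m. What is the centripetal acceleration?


Given: v = 19 m/s, r = 2 m
Using a_c = v^2 / r
a_c = 19^2 / 2
a_c = 361 / 2
a_c = 361/2 m/s^2

361/2 m/s^2


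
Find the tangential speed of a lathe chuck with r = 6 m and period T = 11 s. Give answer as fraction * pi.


Given: radius r = 6 m, period T = 11 s
Using v = 2*pi*r / T
v = 2*pi*6 / 11
v = 12*pi / 11
v = 12/11*pi m/s

12/11*pi m/s


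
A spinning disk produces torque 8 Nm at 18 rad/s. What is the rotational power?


Given: tau = 8 Nm, omega = 18 rad/s
Using P = tau * omega
P = 8 * 18
P = 144 W

144 W


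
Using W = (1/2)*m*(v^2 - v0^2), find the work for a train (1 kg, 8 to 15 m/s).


Given: m = 1 kg, v0 = 8 m/s, v = 15 m/s
Using W = (1/2)*m*(v^2 - v0^2)
v^2 = 15^2 = 225
v0^2 = 8^2 = 64
v^2 - v0^2 = 225 - 64 = 161
W = (1/2)*1*161 = 161/2 J

161/2 J


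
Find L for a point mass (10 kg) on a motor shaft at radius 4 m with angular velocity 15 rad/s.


Given: m = 10 kg, r = 4 m, omega = 15 rad/s
For a point mass: I = m*r^2
I = 10*4^2 = 10*16 = 160
L = I*omega = 160*15
L = 2400 kg*m^2/s

2400 kg*m^2/s


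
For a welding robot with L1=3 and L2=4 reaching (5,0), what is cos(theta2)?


Given: L1 = 3, L2 = 4, target (x, y) = (5, 0)
Using cos(theta2) = (x^2 + y^2 - L1^2 - L2^2) / (2*L1*L2)
x^2 + y^2 = 5^2 + 0 = 25
L1^2 + L2^2 = 9 + 16 = 25
Numerator = 25 - 25 = 0
Denominator = 2*3*4 = 24
cos(theta2) = 0/24 = 0

0


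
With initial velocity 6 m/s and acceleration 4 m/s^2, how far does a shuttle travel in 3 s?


Given: v0 = 6 m/s, a = 4 m/s^2, t = 3 s
Using s = v0*t + (1/2)*a*t^2
s = 6*3 + (1/2)*4*3^2
s = 18 + (1/2)*36
s = 18 + 18
s = 36

36 m


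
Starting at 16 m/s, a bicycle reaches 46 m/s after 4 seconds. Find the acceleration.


Given: initial velocity v0 = 16 m/s, final velocity v = 46 m/s, time t = 4 s
Using a = (v - v0) / t
a = (46 - 16) / 4
a = 30 / 4
a = 15/2 m/s^2

15/2 m/s^2


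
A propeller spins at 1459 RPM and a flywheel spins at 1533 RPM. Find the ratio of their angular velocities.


Given: RPM_A = 1459, RPM_B = 1533
omega = 2*pi*RPM/60, so omega_A/omega_B = RPM_A / RPM_B
omega_A/omega_B = 1459 / 1533
omega_A/omega_B = 1459/1533

1459/1533


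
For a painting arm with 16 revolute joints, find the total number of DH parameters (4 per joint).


Given: 16 joints, 4 DH parameters per joint (d, theta, a, alpha)
Total DH parameters = number_of_joints * 4
Total = 16 * 4
Total = 64

64


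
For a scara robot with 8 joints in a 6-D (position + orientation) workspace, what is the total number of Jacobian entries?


Given: task space dimension = 6, joints = 8
Jacobian is a 6 x 8 matrix
Total entries = rows * columns
Total = 6 * 8
Total = 48

48


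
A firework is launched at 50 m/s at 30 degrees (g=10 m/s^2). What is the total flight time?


Given: v0 = 50 m/s, theta = 30 deg, g = 10 m/s^2
sin(30) = 1/2
Using T = 2*v0*sin(theta) / g
T = 2*50*1/2 / 10
T = 50 / 10
T = 5 s

5 s


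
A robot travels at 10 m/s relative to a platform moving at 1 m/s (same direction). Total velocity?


Given: object velocity = 10 m/s, platform velocity = 1 m/s (same direction)
Using classical velocity addition: v_total = v_object + v_platform
v_total = 10 + 1
v_total = 11 m/s

11 m/s


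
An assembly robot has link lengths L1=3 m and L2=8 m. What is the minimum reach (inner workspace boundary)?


Given: L1 = 3 m, L2 = 8 m
For a 2-link planar arm, min reach = |L1 - L2| (second link folded back)
Min reach = |3 - 8|
Min reach = 5 m

5 m


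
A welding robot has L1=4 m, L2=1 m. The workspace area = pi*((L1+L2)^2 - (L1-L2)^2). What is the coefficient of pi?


Given: L1 = 4, L2 = 1
(L1+L2)^2 = (5)^2 = 25
(L1-L2)^2 = (3)^2 = 9
Difference = 25 - 9 = 16
This equals 4*L1*L2 = 4*4*1 = 16
Workspace area = 16*pi

16


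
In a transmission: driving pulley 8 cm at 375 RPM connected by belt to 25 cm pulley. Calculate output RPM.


Given: D1 = 8 cm, w1 = 375 RPM, D2 = 25 cm
Using D1*w1 = D2*w2
w2 = D1*w1 / D2
w2 = 8*375 / 25
w2 = 3000 / 25
w2 = 120 RPM

120 RPM


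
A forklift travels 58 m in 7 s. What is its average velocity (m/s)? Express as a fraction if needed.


Given: distance d = 58 m, time t = 7 s
Using v = d / t
v = 58 / 7
v = 58/7 m/s

58/7 m/s


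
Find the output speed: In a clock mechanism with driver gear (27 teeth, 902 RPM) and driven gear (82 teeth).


Given: N1 = 27 teeth, w1 = 902 RPM, N2 = 82 teeth
Using N1*w1 = N2*w2
w2 = N1*w1 / N2
w2 = 27*902 / 82
w2 = 24354 / 82
w2 = 297 RPM

297 RPM


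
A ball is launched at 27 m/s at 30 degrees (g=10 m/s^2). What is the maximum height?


Given: v0 = 27 m/s, theta = 30 deg, g = 10 m/s^2
sin^2(30) = 1/4
Using H = v0^2 * sin^2(theta) / (2*g)
H = 27^2 * 1/4 / (2*10)
H = 729 * 1/4 / 20
H = 729/4 / 20
H = 729/80 m

729/80 m


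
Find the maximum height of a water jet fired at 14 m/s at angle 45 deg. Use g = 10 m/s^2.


Given: v0 = 14 m/s, theta = 45 deg, g = 10 m/s^2
sin^2(45) = 1/2
Using H = v0^2 * sin^2(theta) / (2*g)
H = 14^2 * 1/2 / (2*10)
H = 196 * 1/2 / 20
H = 98 / 20
H = 49/10 m

49/10 m


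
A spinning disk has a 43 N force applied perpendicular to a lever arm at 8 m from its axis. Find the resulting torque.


Given: F = 43 N, r = 8 m, angle = 90 deg (perpendicular)
Using tau = F * r * sin(90)
sin(90) = 1
tau = 43 * 8 * 1
tau = 344 Nm

344 Nm


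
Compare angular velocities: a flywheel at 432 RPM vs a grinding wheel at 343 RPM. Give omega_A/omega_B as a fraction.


Given: RPM_A = 432, RPM_B = 343
omega = 2*pi*RPM/60, so omega_A/omega_B = RPM_A / RPM_B
omega_A/omega_B = 432 / 343
omega_A/omega_B = 432/343

432/343


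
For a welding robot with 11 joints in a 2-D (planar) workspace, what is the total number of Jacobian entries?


Given: task space dimension = 2, joints = 11
Jacobian is a 2 x 11 matrix
Total entries = rows * columns
Total = 2 * 11
Total = 22

22


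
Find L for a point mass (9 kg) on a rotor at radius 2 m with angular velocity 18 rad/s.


Given: m = 9 kg, r = 2 m, omega = 18 rad/s
For a point mass: I = m*r^2
I = 9*2^2 = 9*4 = 36
L = I*omega = 36*18
L = 648 kg*m^2/s

648 kg*m^2/s


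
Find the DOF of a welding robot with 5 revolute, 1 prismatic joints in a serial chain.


Given: serial robot with 5 revolute, 1 prismatic joints
DOF contribution per joint type: revolute=1, prismatic=1, spherical=3, fixed=0
DOF = 5*1 + 1*1
DOF = 6

6


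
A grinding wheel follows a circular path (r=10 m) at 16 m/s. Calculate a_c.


Given: v = 16 m/s, r = 10 m
Using a_c = v^2 / r
a_c = 16^2 / 10
a_c = 256 / 10
a_c = 128/5 m/s^2

128/5 m/s^2


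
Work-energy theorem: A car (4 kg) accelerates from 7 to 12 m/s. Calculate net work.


Given: m = 4 kg, v0 = 7 m/s, v = 12 m/s
Using W = (1/2)*m*(v^2 - v0^2)
v^2 = 12^2 = 144
v0^2 = 7^2 = 49
v^2 - v0^2 = 144 - 49 = 95
W = (1/2)*4*95 = 190 J

190 J


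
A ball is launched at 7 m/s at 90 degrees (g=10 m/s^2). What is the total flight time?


Given: v0 = 7 m/s, theta = 90 deg, g = 10 m/s^2
sin(90) = 1
Using T = 2*v0*sin(theta) / g
T = 2*7*1 / 10
T = 14 / 10
T = 7/5 s

7/5 s


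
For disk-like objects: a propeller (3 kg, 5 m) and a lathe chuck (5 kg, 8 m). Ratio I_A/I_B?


Given: M1=3 kg, R1=5 m, M2=5 kg, R2=8 m
For a disk: I = (1/2)*M*R^2, so I_A/I_B = (M1*R1^2)/(M2*R2^2)
M1*R1^2 = 3*25 = 75
M2*R2^2 = 5*64 = 320
I_A/I_B = 75/320 = 15/64

15/64


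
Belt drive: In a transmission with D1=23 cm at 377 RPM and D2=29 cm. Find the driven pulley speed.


Given: D1 = 23 cm, w1 = 377 RPM, D2 = 29 cm
Using D1*w1 = D2*w2
w2 = D1*w1 / D2
w2 = 23*377 / 29
w2 = 8671 / 29
w2 = 299 RPM

299 RPM


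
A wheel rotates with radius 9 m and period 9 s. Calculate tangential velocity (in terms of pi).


Given: radius r = 9 m, period T = 9 s
Using v = 2*pi*r / T
v = 2*pi*9 / 9
v = 18*pi / 9
v = 2*pi m/s

2*pi m/s


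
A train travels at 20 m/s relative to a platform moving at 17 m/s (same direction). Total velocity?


Given: object velocity = 20 m/s, platform velocity = 17 m/s (same direction)
Using classical velocity addition: v_total = v_object + v_platform
v_total = 20 + 17
v_total = 37 m/s

37 m/s


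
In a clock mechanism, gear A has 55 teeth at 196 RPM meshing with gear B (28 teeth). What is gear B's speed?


Given: N1 = 55 teeth, w1 = 196 RPM, N2 = 28 teeth
Using N1*w1 = N2*w2
w2 = N1*w1 / N2
w2 = 55*196 / 28
w2 = 10780 / 28
w2 = 385 RPM

385 RPM


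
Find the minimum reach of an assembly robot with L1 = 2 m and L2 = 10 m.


Given: L1 = 2 m, L2 = 10 m
For a 2-link planar arm, min reach = |L1 - L2| (second link folded back)
Min reach = |2 - 10|
Min reach = 8 m

8 m


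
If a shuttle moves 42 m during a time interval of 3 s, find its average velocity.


Given: distance d = 42 m, time t = 3 s
Using v = d / t
v = 42 / 3
v = 14 m/s

14 m/s


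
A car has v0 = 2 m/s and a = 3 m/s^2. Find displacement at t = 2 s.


Given: v0 = 2 m/s, a = 3 m/s^2, t = 2 s
Using s = v0*t + (1/2)*a*t^2
s = 2*2 + (1/2)*3*2^2
s = 4 + (1/2)*12
s = 4 + 6
s = 10

10 m


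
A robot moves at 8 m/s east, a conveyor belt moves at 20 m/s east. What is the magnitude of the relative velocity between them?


Given: v_A = 8 m/s east, v_B = 20 m/s east
Both move in the same direction; relative speed = |v_A - v_B|
|8 - 20| = |-12|
= 12 m/s

12 m/s


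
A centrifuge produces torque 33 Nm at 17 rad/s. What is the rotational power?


Given: tau = 33 Nm, omega = 17 rad/s
Using P = tau * omega
P = 33 * 17
P = 561 W

561 W


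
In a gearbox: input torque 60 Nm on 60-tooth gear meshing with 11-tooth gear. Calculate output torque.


Given: N1 = 60, N2 = 11, T1 = 60 Nm
Using T2/T1 = N2/N1
T2 = T1 * N2 / N1
T2 = 60 * 11 / 60
T2 = 660 / 60
T2 = 11 Nm

11 Nm


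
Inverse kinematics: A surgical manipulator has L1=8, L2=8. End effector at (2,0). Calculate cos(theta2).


Given: L1 = 8, L2 = 8, target (x, y) = (2, 0)
Using cos(theta2) = (x^2 + y^2 - L1^2 - L2^2) / (2*L1*L2)
x^2 + y^2 = 2^2 + 0 = 4
L1^2 + L2^2 = 64 + 64 = 128
Numerator = 4 - 128 = -124
Denominator = 2*8*8 = 128
cos(theta2) = -124/128 = -31/32

-31/32


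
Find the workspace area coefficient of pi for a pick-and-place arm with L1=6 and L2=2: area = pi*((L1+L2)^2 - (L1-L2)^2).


Given: L1 = 6, L2 = 2
(L1+L2)^2 = (8)^2 = 64
(L1-L2)^2 = (4)^2 = 16
Difference = 64 - 16 = 48
This equals 4*L1*L2 = 4*6*2 = 48
Workspace area = 48*pi

48


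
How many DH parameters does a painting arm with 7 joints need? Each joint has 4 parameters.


Given: 7 joints, 4 DH parameters per joint (d, theta, a, alpha)
Total DH parameters = number_of_joints * 4
Total = 7 * 4
Total = 28

28


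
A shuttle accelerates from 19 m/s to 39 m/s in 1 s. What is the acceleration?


Given: initial velocity v0 = 19 m/s, final velocity v = 39 m/s, time t = 1 s
Using a = (v - v0) / t
a = (39 - 19) / 1
a = 20 / 1
a = 20 m/s^2

20 m/s^2


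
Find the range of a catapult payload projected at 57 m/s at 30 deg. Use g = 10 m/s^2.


Given: v0 = 57 m/s, theta = 30 deg, g = 10 m/s^2
sin(2*30) = sin(60) = sqrt(3)/2
Using R = v0^2 * sin(2*theta) / g
R = 57^2 * (sqrt(3)/2) / 10
R = 3249 * sqrt(3) / 20
R = 3249/20*sqrt(3) m

3249/20*sqrt(3) m


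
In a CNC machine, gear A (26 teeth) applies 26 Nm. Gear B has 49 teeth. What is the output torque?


Given: N1 = 26, N2 = 49, T1 = 26 Nm
Using T2/T1 = N2/N1
T2 = T1 * N2 / N1
T2 = 26 * 49 / 26
T2 = 1274 / 26
T2 = 49 Nm

49 Nm


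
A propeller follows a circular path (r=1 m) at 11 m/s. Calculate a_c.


Given: v = 11 m/s, r = 1 m
Using a_c = v^2 / r
a_c = 11^2 / 1
a_c = 121 / 1
a_c = 121 m/s^2

121 m/s^2


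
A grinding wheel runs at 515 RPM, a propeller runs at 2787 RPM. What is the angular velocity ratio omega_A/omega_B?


Given: RPM_A = 515, RPM_B = 2787
omega = 2*pi*RPM/60, so omega_A/omega_B = RPM_A / RPM_B
omega_A/omega_B = 515 / 2787
omega_A/omega_B = 515/2787

515/2787


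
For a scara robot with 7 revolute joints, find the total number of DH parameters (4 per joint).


Given: 7 joints, 4 DH parameters per joint (d, theta, a, alpha)
Total DH parameters = number_of_joints * 4
Total = 7 * 4
Total = 28

28


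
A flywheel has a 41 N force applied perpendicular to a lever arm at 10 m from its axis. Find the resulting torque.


Given: F = 41 N, r = 10 m, angle = 90 deg (perpendicular)
Using tau = F * r * sin(90)
sin(90) = 1
tau = 41 * 10 * 1
tau = 410 Nm

410 Nm


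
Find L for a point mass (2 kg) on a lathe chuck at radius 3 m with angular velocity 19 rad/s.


Given: m = 2 kg, r = 3 m, omega = 19 rad/s
For a point mass: I = m*r^2
I = 2*3^2 = 2*9 = 18
L = I*omega = 18*19
L = 342 kg*m^2/s

342 kg*m^2/s


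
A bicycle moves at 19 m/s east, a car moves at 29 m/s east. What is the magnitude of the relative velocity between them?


Given: v_A = 19 m/s east, v_B = 29 m/s east
Both move in the same direction; relative speed = |v_A - v_B|
|19 - 29| = |-10|
= 10 m/s

10 m/s


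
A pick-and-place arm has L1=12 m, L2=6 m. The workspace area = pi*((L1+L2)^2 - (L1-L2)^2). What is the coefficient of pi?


Given: L1 = 12, L2 = 6
(L1+L2)^2 = (18)^2 = 324
(L1-L2)^2 = (6)^2 = 36
Difference = 324 - 36 = 288
This equals 4*L1*L2 = 4*12*6 = 288
Workspace area = 288*pi

288


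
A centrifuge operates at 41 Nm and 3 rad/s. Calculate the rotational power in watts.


Given: tau = 41 Nm, omega = 3 rad/s
Using P = tau * omega
P = 41 * 3
P = 123 W

123 W


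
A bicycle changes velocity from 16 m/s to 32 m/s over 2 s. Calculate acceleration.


Given: initial velocity v0 = 16 m/s, final velocity v = 32 m/s, time t = 2 s
Using a = (v - v0) / t
a = (32 - 16) / 2
a = 16 / 2
a = 8 m/s^2

8 m/s^2


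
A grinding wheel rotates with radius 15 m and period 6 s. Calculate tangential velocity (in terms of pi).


Given: radius r = 15 m, period T = 6 s
Using v = 2*pi*r / T
v = 2*pi*15 / 6
v = 30*pi / 6
v = 5*pi m/s

5*pi m/s


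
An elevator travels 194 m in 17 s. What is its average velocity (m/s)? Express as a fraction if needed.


Given: distance d = 194 m, time t = 17 s
Using v = d / t
v = 194 / 17
v = 194/17 m/s

194/17 m/s


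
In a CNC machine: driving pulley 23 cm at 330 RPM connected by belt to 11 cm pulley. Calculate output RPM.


Given: D1 = 23 cm, w1 = 330 RPM, D2 = 11 cm
Using D1*w1 = D2*w2
w2 = D1*w1 / D2
w2 = 23*330 / 11
w2 = 7590 / 11
w2 = 690 RPM

690 RPM


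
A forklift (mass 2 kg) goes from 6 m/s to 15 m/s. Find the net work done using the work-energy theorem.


Given: m = 2 kg, v0 = 6 m/s, v = 15 m/s
Using W = (1/2)*m*(v^2 - v0^2)
v^2 = 15^2 = 225
v0^2 = 6^2 = 36
v^2 - v0^2 = 225 - 36 = 189
W = (1/2)*2*189 = 189 J

189 J


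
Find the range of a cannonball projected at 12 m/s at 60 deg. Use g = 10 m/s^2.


Given: v0 = 12 m/s, theta = 60 deg, g = 10 m/s^2
sin(2*60) = sin(120) = sqrt(3)/2
Using R = v0^2 * sin(2*theta) / g
R = 12^2 * (sqrt(3)/2) / 10
R = 144 * sqrt(3) / 20
R = 36/5*sqrt(3) m

36/5*sqrt(3) m


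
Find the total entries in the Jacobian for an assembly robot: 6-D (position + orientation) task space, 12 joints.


Given: task space dimension = 6, joints = 12
Jacobian is a 6 x 12 matrix
Total entries = rows * columns
Total = 6 * 12
Total = 72

72


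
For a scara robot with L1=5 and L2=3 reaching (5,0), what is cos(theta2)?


Given: L1 = 5, L2 = 3, target (x, y) = (5, 0)
Using cos(theta2) = (x^2 + y^2 - L1^2 - L2^2) / (2*L1*L2)
x^2 + y^2 = 5^2 + 0 = 25
L1^2 + L2^2 = 25 + 9 = 34
Numerator = 25 - 34 = -9
Denominator = 2*5*3 = 30
cos(theta2) = -9/30 = -3/10

-3/10


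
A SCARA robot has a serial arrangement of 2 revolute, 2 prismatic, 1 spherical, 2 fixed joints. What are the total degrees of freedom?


Given: serial robot with 2 revolute, 2 prismatic, 1 spherical, 2 fixed joints
DOF contribution per joint type: revolute=1, prismatic=1, spherical=3, fixed=0
DOF = 2*1 + 2*1 + 1*3 + 2*0
DOF = 7

7


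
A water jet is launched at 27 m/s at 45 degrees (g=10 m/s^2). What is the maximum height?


Given: v0 = 27 m/s, theta = 45 deg, g = 10 m/s^2
sin^2(45) = 1/2
Using H = v0^2 * sin^2(theta) / (2*g)
H = 27^2 * 1/2 / (2*10)
H = 729 * 1/2 / 20
H = 729/2 / 20
H = 729/40 m

729/40 m


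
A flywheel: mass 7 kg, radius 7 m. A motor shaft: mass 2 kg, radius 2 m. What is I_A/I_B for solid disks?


Given: M1=7 kg, R1=7 m, M2=2 kg, R2=2 m
For a disk: I = (1/2)*M*R^2, so I_A/I_B = (M1*R1^2)/(M2*R2^2)
M1*R1^2 = 7*49 = 343
M2*R2^2 = 2*4 = 8
I_A/I_B = 343/8 = 343/8

343/8


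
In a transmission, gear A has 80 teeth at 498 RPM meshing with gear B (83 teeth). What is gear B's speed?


Given: N1 = 80 teeth, w1 = 498 RPM, N2 = 83 teeth
Using N1*w1 = N2*w2
w2 = N1*w1 / N2
w2 = 80*498 / 83
w2 = 39840 / 83
w2 = 480 RPM

480 RPM


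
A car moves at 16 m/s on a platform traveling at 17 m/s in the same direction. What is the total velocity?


Given: object velocity = 16 m/s, platform velocity = 17 m/s (same direction)
Using classical velocity addition: v_total = v_object + v_platform
v_total = 16 + 17
v_total = 33 m/s

33 m/s


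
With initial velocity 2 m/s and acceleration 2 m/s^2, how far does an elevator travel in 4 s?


Given: v0 = 2 m/s, a = 2 m/s^2, t = 4 s
Using s = v0*t + (1/2)*a*t^2
s = 2*4 + (1/2)*2*4^2
s = 8 + (1/2)*32
s = 8 + 16
s = 24

24 m


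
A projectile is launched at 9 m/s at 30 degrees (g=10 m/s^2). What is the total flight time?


Given: v0 = 9 m/s, theta = 30 deg, g = 10 m/s^2
sin(30) = 1/2
Using T = 2*v0*sin(theta) / g
T = 2*9*1/2 / 10
T = 9 / 10
T = 9/10 s

9/10 s


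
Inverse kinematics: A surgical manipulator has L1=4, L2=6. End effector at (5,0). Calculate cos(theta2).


Given: L1 = 4, L2 = 6, target (x, y) = (5, 0)
Using cos(theta2) = (x^2 + y^2 - L1^2 - L2^2) / (2*L1*L2)
x^2 + y^2 = 5^2 + 0 = 25
L1^2 + L2^2 = 16 + 36 = 52
Numerator = 25 - 52 = -27
Denominator = 2*4*6 = 48
cos(theta2) = -27/48 = -9/16

-9/16


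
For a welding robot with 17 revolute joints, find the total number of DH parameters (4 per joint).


Given: 17 joints, 4 DH parameters per joint (d, theta, a, alpha)
Total DH parameters = number_of_joints * 4
Total = 17 * 4
Total = 68

68


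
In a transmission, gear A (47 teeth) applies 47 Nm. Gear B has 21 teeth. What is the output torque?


Given: N1 = 47, N2 = 21, T1 = 47 Nm
Using T2/T1 = N2/N1
T2 = T1 * N2 / N1
T2 = 47 * 21 / 47
T2 = 987 / 47
T2 = 21 Nm

21 Nm


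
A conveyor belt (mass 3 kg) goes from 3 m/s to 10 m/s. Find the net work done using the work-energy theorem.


Given: m = 3 kg, v0 = 3 m/s, v = 10 m/s
Using W = (1/2)*m*(v^2 - v0^2)
v^2 = 10^2 = 100
v0^2 = 3^2 = 9
v^2 - v0^2 = 100 - 9 = 91
W = (1/2)*3*91 = 273/2 J

273/2 J


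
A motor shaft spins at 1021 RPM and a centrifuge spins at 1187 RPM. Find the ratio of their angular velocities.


Given: RPM_A = 1021, RPM_B = 1187
omega = 2*pi*RPM/60, so omega_A/omega_B = RPM_A / RPM_B
omega_A/omega_B = 1021 / 1187
omega_A/omega_B = 1021/1187

1021/1187


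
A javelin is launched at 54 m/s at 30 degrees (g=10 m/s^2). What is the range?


Given: v0 = 54 m/s, theta = 30 deg, g = 10 m/s^2
sin(2*30) = sin(60) = sqrt(3)/2
Using R = v0^2 * sin(2*theta) / g
R = 54^2 * (sqrt(3)/2) / 10
R = 2916 * sqrt(3) / 20
R = 729/5*sqrt(3) m

729/5*sqrt(3) m


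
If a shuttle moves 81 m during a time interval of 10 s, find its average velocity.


Given: distance d = 81 m, time t = 10 s
Using v = d / t
v = 81 / 10
v = 81/10 m/s

81/10 m/s


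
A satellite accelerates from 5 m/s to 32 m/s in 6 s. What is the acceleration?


Given: initial velocity v0 = 5 m/s, final velocity v = 32 m/s, time t = 6 s
Using a = (v - v0) / t
a = (32 - 5) / 6
a = 27 / 6
a = 9/2 m/s^2

9/2 m/s^2
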